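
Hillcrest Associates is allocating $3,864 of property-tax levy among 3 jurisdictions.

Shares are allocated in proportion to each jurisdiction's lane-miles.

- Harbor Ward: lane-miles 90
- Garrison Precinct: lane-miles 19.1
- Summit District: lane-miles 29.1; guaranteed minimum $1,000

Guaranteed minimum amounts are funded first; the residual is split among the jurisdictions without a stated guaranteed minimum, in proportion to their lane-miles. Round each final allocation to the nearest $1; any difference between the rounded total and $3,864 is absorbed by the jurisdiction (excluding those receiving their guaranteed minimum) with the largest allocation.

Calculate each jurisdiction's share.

Minimums first: Summit District $1,000. Remaining pool $2,864.
Remaining pool split over remaining lane-miles 109.1: Harbor Ward 2,362.60 → $2,363; Garrison Precinct 501.40 → $501.

Harbor Ward: $2,363; Garrison Precinct: $501; Summit District: $1,000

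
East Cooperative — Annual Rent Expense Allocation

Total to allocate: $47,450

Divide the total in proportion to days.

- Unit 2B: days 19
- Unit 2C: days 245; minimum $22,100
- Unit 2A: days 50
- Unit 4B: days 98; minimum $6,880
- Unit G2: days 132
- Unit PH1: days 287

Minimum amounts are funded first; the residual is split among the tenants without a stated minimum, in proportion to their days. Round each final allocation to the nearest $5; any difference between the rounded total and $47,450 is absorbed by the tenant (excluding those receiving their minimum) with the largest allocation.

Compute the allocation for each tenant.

Unit 2B: $720; Unit 2C: $22,100; Unit 2A: $1,890; Unit 4B: $6,880; Unit G2: $4,995; Unit PH1: $10,865

Minimums first: Unit 2C $22,100; Unit 4B $6,880. Residual $18,470.
Residual split over remaining days 488: Unit 2B 719.12 → $720; Unit 2A 1,892.42 → $1,890; Unit G2 4,995.98 → $4,995; Unit PH1 10,862.48 → $10,860.
Rounding difference +$5 applied to Unit PH1 → $10,865.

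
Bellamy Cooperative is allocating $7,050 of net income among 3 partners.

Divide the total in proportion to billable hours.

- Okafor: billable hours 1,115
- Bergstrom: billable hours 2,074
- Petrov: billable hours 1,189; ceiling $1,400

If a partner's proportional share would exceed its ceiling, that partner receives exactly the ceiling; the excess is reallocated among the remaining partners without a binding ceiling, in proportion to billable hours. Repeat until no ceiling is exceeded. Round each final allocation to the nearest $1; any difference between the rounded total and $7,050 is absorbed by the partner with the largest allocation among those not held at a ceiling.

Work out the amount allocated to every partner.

Okafor: $1,975; Bergstrom: $3,675; Petrov: $1,400

Combined billable hours = 4,378.
Unconstrained shares: Okafor 1,795.51; Bergstrom 3,339.81; Petrov 1,914.68.
Cap binds for Petrov ($1,400); balance $5,650 reallocated over remaining billable hours 3,189.
Remaining shares: Okafor 1,975.46 → $1,975; Bergstrom 3,674.54 → $3,675.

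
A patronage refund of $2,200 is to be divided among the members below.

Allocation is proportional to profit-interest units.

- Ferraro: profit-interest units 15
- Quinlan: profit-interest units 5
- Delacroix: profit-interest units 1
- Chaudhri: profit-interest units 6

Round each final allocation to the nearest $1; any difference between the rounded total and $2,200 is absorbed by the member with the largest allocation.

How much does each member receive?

Sum of profit-interest units: 27.
Raw shares: Ferraro 15/27 × $2,200 = 1,222.22; Quinlan 5/27 × $2,200 = 407.41; Delacroix 1/27 × $2,200 = 81.48; Chaudhri 6/27 × $2,200 = 488.89.
Rounded to nearest $1: Ferraro $1,222; Quinlan $407; Delacroix $81; Chaudhri $489. Sum = $2,199.
Difference $2,200 − $2,199 = +$1 applied to largest allocation (Ferraro): Ferraro becomes $1,223.

Ferraro: $1,223; Quinlan: $407; Delacroix: $81; Chaudhri: $489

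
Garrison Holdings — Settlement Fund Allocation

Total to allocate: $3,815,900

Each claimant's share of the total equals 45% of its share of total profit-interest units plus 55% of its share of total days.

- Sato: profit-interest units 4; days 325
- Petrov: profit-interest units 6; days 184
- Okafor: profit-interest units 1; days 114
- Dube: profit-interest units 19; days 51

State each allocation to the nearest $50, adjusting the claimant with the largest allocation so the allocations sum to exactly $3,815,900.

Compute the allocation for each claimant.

Sato: $1,240,950 | Petrov: $916,400 | Okafor: $412,200 | Dube: $1,246,350

Totals — profit-interest units 30, days 674.
Blended shares (45% profit-interest units + 55% days): Sato 0.3252; Petrov 0.2401; Okafor 0.1080; Dube 0.3266.
Proportional shares: Sato 1,240,960.12; Petrov 916,382.16; Okafor 412,219.11; Dube 1,246,338.61.
Rounded to nearest $50: Sato $1,240,950; Petrov $916,400; Okafor $412,200; Dube $1,246,350. Sum = $3,815,900.
Rounded total matches; no reconciliation needed.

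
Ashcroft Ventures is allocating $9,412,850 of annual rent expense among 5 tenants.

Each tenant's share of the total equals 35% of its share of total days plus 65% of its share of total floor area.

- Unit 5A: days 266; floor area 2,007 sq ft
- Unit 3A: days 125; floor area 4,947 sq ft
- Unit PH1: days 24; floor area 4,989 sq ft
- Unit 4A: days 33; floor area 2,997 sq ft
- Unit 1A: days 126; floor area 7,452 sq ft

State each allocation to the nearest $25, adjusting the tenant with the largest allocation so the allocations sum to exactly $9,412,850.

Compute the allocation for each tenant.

Unit 5A: $2,075,100 | Unit 3A: $2,069,150 | Unit PH1: $1,500,925 | Unit 4A: $1,008,300 | Unit 1A: $2,759,375

Totals — days 574, floor area 22,392.
Composite weights (35% days + 65% floor area): Unit 5A 0.2205; Unit 3A 0.2198; Unit PH1 0.1595; Unit 4A 0.1071; Unit 1A 0.2931.
Pro-rata amounts: Unit 5A 2,075,107.67; Unit 3A 2,069,152.81; Unit PH1 1,500,935.01; Unit 4A 1,008,300.16; Unit 1A 2,759,354.35.
At nearest $25: Unit 5A $2,075,100; Unit 3A $2,069,150; Unit PH1 $1,500,925; Unit 4A $1,008,300; Unit 1A $2,759,350. Sum = $9,412,825.
Difference $9,412,850 − $9,412,825 = +$25 applied to largest allocation (Unit 1A): Unit 1A becomes $2,759,375.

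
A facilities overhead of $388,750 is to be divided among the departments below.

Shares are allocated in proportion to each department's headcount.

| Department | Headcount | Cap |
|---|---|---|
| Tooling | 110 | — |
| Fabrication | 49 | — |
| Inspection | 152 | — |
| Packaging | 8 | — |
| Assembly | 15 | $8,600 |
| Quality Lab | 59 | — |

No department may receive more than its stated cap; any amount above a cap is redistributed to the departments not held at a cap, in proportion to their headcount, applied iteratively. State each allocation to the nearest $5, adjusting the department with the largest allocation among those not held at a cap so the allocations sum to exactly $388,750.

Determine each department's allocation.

Tooling: $110,625; Fabrication: $49,280; Inspection: $152,865; Packaging: $8,045; Assembly: $8,600; Quality Lab: $59,335

Combined headcount = 393.
Pro-rata shares before constraints: Tooling 108,810.43; Fabrication 48,470.10; Inspection 150,356.23; Packaging 7,913.49; Assembly 14,837.79; Quality Lab 58,361.96.
Cap binds for Assembly ($8,600); residual $380,150 reallocated over remaining headcount 378.
Remaining shares: Tooling 110,625.66 → $110,625; Fabrication 49,278.70 → $49,280; Inspection 152,864.55 → $152,865; Packaging 8,045.50 → $8,045; Quality Lab 59,335.58 → $59,335.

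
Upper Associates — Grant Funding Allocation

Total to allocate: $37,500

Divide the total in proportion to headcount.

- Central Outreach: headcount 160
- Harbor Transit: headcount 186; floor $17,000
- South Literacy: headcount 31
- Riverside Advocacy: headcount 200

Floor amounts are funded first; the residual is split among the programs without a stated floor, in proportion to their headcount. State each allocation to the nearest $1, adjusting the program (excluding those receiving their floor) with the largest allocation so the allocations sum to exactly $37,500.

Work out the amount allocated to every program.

Central Outreach: $8,389 | Harbor Transit: $17,000 | South Literacy: $1,625 | Riverside Advocacy: $10,486

Minimums first: Harbor Transit $17,000. Residual $20,500.
Residual split over remaining headcount 391: Central Outreach 8,388.75 → $8,389; South Literacy 1,625.32 → $1,625; Riverside Advocacy 10,485.93 → $10,486.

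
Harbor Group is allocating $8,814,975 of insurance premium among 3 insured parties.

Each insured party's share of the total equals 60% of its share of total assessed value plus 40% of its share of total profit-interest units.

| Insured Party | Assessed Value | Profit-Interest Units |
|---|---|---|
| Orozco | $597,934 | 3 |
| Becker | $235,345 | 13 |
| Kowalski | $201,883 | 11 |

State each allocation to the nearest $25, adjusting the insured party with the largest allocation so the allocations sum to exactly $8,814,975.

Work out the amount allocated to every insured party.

Assessed value total 1,035,162; profit-interest units total 27.
Combined weights (60% assessed value + 40% profit-interest units): Orozco 0.3910; Becker 0.3290; Kowalski 0.2800.
Proportional shares: Orozco 3,446,819.22; Becker 2,900,154.33; Kowalski 2,468,001.46.
At nearest $25: Orozco $3,446,825; Becker $2,900,150; Kowalski $2,468,000. Sum = $8,814,975.
No rounding difference to absorb.

Orozco: $3,446,825; Becker: $2,900,150; Kowalski: $2,468,000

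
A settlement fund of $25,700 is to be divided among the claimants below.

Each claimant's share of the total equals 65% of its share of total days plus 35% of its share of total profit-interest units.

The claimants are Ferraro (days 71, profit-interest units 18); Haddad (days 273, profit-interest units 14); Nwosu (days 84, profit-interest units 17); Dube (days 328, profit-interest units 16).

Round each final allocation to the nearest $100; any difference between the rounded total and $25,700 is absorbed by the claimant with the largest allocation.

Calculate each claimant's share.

Days total 756; profit-interest units total 65.
Blended shares (65% days + 35% profit-interest units): Ferraro 0.1580; Haddad 0.3101; Nwosu 0.1638; Dube 0.3682.
Pro-rata amounts: Ferraro 4,059.78; Haddad 7,969.75; Nwosu 4,208.65; Dube 9,461.83.
Rounded to nearest $100: Ferraro $4,100; Haddad $8,000; Nwosu $4,200; Dube $9,500. Sum = $25,800.
Difference $25,700 − $25,800 = −$100 applied to largest allocation (Dube): Dube becomes $9,400.

Ferraro: $4,100; Haddad: $8,000; Nwosu: $4,200; Dube: $9,400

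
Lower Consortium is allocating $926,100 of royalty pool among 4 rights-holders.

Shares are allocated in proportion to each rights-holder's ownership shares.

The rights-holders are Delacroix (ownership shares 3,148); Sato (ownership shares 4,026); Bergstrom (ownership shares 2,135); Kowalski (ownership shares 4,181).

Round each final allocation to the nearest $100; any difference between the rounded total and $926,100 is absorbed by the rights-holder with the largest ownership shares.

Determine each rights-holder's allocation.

Delacroix: $216,100 | Sato: $276,400 | Bergstrom: $146,600 | Kowalski: $287,000

Combined ownership shares = 3,148 + 4,026 + 2,135 + 4,181 = 13,490.
Proportional shares: Delacroix 216,112.88; Sato 276,388.33; Bergstrom 146,569.57; Kowalski 287,029.21.
At nearest $100: Delacroix $216,100; Sato $276,400; Bergstrom $146,600; Kowalski $287,000. Sum = $926,100.
Sum already equals the total — no adjustment.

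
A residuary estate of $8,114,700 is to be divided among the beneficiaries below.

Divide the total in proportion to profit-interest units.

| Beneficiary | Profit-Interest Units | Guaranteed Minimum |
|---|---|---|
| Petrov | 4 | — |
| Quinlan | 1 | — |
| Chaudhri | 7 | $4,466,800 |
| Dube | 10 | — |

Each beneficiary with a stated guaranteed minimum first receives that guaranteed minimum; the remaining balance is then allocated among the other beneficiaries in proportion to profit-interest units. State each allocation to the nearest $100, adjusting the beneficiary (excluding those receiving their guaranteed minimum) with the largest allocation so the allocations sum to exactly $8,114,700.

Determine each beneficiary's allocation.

Guaranteed amounts: Chaudhri $4,466,800. Remaining pool $3,647,900.
Remaining pool split over remaining profit-interest units 15: Petrov 972,773.33 → $972,800; Quinlan 243,193.33 → $243,200; Dube 2,431,933.33 → $2,431,900.

Petrov: $972,800 | Quinlan: $243,200 | Chaudhri: $4,466,800 | Dube: $2,431,900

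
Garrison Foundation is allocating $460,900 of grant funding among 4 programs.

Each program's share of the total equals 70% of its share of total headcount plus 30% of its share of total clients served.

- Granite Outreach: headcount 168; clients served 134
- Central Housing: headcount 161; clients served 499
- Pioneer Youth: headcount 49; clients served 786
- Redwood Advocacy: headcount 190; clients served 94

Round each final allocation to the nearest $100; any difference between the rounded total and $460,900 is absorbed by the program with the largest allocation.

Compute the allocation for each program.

Granite Outreach: $107,700 | Central Housing: $137,000 | Pioneer Youth: $99,700 | Redwood Advocacy: $116,500

Totals — headcount 568, clients served 1,513.
Blended shares (70% headcount + 30% clients served): Granite Outreach 0.2336; Central Housing 0.2974; Pioneer Youth 0.2162; Redwood Advocacy 0.2528.
Unrounded shares: Granite Outreach 107,671.76; Central Housing 137,052.30; Pioneer Youth 99,663.46; Redwood Advocacy 116,512.48.
At nearest $100: Granite Outreach $107,700; Central Housing $137,100; Pioneer Youth $99,700; Redwood Advocacy $116,500. Sum = $461,000.
Difference $460,900 − $461,000 = −$100 applied to largest allocation (Central Housing): Central Housing becomes $137,000.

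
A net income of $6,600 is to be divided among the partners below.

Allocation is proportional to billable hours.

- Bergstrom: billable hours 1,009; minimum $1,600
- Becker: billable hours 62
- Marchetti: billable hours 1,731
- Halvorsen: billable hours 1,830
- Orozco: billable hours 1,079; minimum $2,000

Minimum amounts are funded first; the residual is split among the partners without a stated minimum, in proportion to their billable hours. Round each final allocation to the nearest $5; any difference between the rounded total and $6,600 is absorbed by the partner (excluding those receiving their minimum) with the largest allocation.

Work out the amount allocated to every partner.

Guaranteed amounts: Bergstrom $1,600; Orozco $2,000. Balance $3,000.
Balance split over remaining billable hours 3,623: Becker 51.34 → $50; Marchetti 1,433.34 → $1,435; Halvorsen 1,515.32 → $1,515.

Bergstrom: $1,600; Becker: $50; Marchetti: $1,435; Halvorsen: $1,515; Orozco: $2,000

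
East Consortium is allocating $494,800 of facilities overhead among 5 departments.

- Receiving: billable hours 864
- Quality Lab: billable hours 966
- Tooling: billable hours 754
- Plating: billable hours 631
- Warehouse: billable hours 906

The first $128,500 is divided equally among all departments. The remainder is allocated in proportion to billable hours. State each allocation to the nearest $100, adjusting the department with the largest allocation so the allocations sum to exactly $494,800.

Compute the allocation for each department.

Equal tier: $128,500 ÷ 5 = $25,700 apiece.
Remainder $366,300 by billable hours (total 4,121): Receiving 76,797.67 → $76,800; Quality Lab 85,864.06 → $85,900; Tooling 67,020.19 → $67,000; Plating 56,087.19 → $56,100; Warehouse 80,530.89 → $80,500.
Totals: Receiving $25,700 + $76,800 = $102,500; Quality Lab $25,700 + $85,900 = $111,600; Tooling $25,700 + $67,000 = $92,700; Plating $25,700 + $56,100 = $81,800; Warehouse $25,700 + $80,500 = $106,200.

Receiving: $102,500 · Quality Lab: $111,600 · Tooling: $92,700 · Plating: $81,800 · Warehouse: $106,200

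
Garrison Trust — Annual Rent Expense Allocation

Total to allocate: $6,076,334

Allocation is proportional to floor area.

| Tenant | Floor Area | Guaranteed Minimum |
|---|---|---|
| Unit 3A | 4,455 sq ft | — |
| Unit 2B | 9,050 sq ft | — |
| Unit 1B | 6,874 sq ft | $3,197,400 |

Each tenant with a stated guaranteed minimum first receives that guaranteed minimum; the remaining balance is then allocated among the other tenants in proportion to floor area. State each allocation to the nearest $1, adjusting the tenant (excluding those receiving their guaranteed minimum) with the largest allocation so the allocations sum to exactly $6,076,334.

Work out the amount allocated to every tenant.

Unit 3A: $949,696; Unit 2B: $1,929,238; Unit 1B: $3,197,400

Guaranteed amounts: Unit 1B $3,197,400. Residual $2,878,934.
Residual split over remaining floor area 13,505: Unit 3A 949,696.48 → $949,696; Unit 2B 1,929,237.52 → $1,929,238.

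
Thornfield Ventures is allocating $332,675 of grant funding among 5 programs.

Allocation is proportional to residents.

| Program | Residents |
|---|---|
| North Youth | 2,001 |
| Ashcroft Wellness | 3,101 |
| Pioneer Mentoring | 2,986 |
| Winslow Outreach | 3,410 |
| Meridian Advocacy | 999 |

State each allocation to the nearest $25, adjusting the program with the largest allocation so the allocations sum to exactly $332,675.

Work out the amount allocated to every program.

Residents total: 12,497.
Raw shares: North Youth 2,001/12,497 × $332,675 = 53,267.40; Ashcroft Wellness 3,101/12,497 × $332,675 = 82,549.83; Pioneer Mentoring 2,986/12,497 × $332,675 = 79,488.48; Winslow Outreach 3,410/12,497 × $332,675 = 90,775.53; Meridian Advocacy 999/12,497 × $332,675 = 26,593.77.
At nearest $25: North Youth $53,275; Ashcroft Wellness $82,550; Pioneer Mentoring $79,500; Winslow Outreach $90,775; Meridian Advocacy $26,600. Sum = $332,700.
Difference $332,675 − $332,700 = −$25 applied to largest allocation (Winslow Outreach): Winslow Outreach becomes $90,750.

North Youth: $53,275 | Ashcroft Wellness: $82,550 | Pioneer Mentoring: $79,500 | Winslow Outreach: $90,750 | Meridian Advocacy: $26,600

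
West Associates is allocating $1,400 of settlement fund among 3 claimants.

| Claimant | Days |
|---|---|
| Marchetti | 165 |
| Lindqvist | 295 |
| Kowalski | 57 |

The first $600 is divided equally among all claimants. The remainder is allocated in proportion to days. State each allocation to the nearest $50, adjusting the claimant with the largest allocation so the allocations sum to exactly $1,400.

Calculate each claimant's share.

Marchetti: $450 | Lindqvist: $650 | Kowalski: $300

Equal tier: $600 ÷ 3 = $200 apiece.
Remainder $800 by days (total 517): Marchetti 255.32 → $250; Lindqvist 456.48 → $450; Kowalski 88.20 → $100.
Totals: Marchetti $200 + $250 = $450; Lindqvist $200 + $450 = $650; Kowalski $200 + $100 = $300.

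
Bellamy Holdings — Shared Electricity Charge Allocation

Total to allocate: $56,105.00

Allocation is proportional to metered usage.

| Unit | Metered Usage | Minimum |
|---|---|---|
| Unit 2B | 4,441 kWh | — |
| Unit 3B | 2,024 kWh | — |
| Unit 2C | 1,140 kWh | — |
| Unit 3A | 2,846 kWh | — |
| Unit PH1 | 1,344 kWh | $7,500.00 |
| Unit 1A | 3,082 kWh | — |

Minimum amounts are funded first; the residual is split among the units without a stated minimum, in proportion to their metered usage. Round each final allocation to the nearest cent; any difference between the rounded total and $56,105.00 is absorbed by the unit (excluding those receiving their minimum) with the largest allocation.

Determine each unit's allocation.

Unit 2B: $15,950.26 · Unit 3B: $7,269.38 · Unit 2C: $4,094.41 · Unit 3A: $10,221.67 · Unit PH1: $7,500.00 · Unit 1A: $11,069.28

Minimums first: Unit PH1 $7,500.00. Balance $48,605.00.
Balance split over remaining metered usage 13,533: Unit 2B 15,950.2553 → $15,950.26; Unit 3B 7,269.3800 → $7,269.38; Unit 2C 4,094.4137 → $4,094.41; Unit 3A 10,221.6678 → $10,221.67; Unit 1A 11,069.2832 → $11,069.28.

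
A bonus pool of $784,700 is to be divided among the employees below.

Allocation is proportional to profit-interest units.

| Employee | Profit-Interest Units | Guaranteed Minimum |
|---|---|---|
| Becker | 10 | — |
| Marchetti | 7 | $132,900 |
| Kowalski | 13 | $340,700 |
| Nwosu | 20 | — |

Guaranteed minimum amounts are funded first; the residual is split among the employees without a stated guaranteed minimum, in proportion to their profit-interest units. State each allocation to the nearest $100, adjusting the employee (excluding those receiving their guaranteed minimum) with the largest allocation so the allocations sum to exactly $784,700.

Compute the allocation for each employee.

Becker: $103,700 | Marchetti: $132,900 | Kowalski: $340,700 | Nwosu: $207,400

Minimums first: Marchetti $132,900; Kowalski $340,700. Residual $311,100.
Residual split over remaining profit-interest units 30: Becker 103,700.00 → $103,700; Nwosu 207,400.00 → $207,400.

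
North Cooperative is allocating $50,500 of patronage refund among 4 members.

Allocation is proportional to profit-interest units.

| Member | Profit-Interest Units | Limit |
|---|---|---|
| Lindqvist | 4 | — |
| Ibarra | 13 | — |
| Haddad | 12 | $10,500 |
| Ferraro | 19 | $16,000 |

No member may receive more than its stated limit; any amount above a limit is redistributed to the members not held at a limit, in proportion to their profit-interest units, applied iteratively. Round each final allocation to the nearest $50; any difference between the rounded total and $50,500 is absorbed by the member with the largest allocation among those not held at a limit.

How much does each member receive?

Lindqvist: $5,650 · Ibarra: $18,350 · Haddad: $10,500 · Ferraro: $16,000

Sum of profit-interest units: 48.
Unconstrained shares: Lindqvist 4,208.33; Ibarra 13,677.08; Haddad 12,625.00; Ferraro 19,989.58.
Cap binds for Haddad ($10,500), Ferraro ($16,000); remaining pool $24,000 reallocated over remaining profit-interest units 17.
Remaining shares: Lindqvist 5,647.06 → $5,650; Ibarra 18,352.94 → $18,350.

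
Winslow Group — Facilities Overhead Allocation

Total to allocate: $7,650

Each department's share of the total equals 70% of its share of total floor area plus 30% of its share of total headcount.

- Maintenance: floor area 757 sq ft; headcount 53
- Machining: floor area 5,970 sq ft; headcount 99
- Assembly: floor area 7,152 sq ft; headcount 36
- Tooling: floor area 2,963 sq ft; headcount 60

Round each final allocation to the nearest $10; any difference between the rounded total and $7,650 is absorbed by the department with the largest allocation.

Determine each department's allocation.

Maintenance: $730 | Machining: $2,810 | Assembly: $2,610 | Tooling: $1,500

Totals — floor area 16,842, headcount 248.
Blended shares (70% floor area + 30% headcount): Maintenance 0.0956; Machining 0.3679; Assembly 0.3408; Tooling 0.1957.
Raw shares: Maintenance 731.16; Machining 2,814.34; Assembly 2,607.16; Tooling 1,497.34.
After rounding ($10): Maintenance $730; Machining $2,810; Assembly $2,610; Tooling $1,500. Sum = $7,650.
Sum already equals the total — no adjustment.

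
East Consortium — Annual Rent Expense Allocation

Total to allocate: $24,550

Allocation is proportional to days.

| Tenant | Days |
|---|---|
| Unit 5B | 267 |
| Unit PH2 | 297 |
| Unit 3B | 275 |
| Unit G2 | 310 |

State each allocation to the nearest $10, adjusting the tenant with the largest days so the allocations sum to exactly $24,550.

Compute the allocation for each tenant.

Days total: 267 + 297 + 275 + 310 = 1,149.
Pro-rata amounts: Unit 5B 5,704.83; Unit PH2 6,345.82; Unit 3B 5,875.76; Unit G2 6,623.59.
At nearest $10: Unit 5B $5,700; Unit PH2 $6,350; Unit 3B $5,880; Unit G2 $6,620. Sum = $24,550.
Rounded total matches; no reconciliation needed.

Unit 5B: $5,700 · Unit PH2: $6,350 · Unit 3B: $5,880 · Unit G2: $6,620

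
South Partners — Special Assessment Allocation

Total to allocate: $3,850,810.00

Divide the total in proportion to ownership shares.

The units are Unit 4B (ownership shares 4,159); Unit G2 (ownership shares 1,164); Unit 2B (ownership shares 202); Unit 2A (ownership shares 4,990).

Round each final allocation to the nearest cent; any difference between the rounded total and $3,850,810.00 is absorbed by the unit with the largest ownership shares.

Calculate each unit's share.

Total ownership shares = 4,159 + 1,164 + 202 + 4,990 = 10,515.
Proportional shares: Unit 4B 1,523,111.6301; Unit G2 426,280.8217; Unit 2B 73,976.5687; Unit 2A 1,827,440.9796.
Rounded to nearest cent: Unit 4B $1,523,111.63; Unit G2 $426,280.82; Unit 2B $73,976.57; Unit 2A $1,827,440.98. Sum = $3,850,810.00.
No rounding difference to absorb.

Unit 4B: $1,523,111.63 · Unit G2: $426,280.82 · Unit 2B: $73,976.57 · Unit 2A: $1,827,440.98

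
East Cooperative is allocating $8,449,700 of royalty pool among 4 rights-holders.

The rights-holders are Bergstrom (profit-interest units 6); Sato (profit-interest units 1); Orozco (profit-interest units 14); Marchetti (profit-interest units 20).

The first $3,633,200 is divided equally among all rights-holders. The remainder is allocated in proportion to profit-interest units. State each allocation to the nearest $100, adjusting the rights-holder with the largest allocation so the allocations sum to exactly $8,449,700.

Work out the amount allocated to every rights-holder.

Bergstrom: $1,613,200; Sato: $1,025,800; Orozco: $2,553,000; Marchetti: $3,257,700

$3,633,200 shared equally gives $908,300 per rights-holder.
Remainder $4,816,500 by profit-interest units (total 41): Bergstrom 704,853.66 → $704,900; Sato 117,475.61 → $117,500; Orozco 1,644,658.54 → $1,644,700; Marchetti 2,349,512.20 → $2,349,500.
Rounding difference −$100 on remainder applied to Marchetti.
Totals: Bergstrom $908,300 + $704,900 = $1,613,200; Sato $908,300 + $117,500 = $1,025,800; Orozco $908,300 + $1,644,700 = $2,553,000; Marchetti $908,300 + $2,349,400 = $3,257,700.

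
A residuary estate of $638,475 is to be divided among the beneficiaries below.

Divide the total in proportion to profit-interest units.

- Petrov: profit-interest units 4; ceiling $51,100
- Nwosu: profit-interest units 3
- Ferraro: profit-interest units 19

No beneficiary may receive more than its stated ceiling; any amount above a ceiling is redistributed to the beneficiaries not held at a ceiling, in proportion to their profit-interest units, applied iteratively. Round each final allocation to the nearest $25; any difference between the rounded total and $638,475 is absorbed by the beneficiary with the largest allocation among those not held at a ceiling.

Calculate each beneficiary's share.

Total profit-interest units = 26.
Unconstrained shares: Petrov 98,226.92; Nwosu 73,670.19; Ferraro 466,577.88.
Cap binds for Petrov ($51,100); residual $587,375 reallocated over remaining profit-interest units 22.
Redistributed shares: Nwosu 80,096.59 → $80,100; Ferraro 507,278.41 → $507,275.

Petrov: $51,100 · Nwosu: $80,100 · Ferraro: $507,275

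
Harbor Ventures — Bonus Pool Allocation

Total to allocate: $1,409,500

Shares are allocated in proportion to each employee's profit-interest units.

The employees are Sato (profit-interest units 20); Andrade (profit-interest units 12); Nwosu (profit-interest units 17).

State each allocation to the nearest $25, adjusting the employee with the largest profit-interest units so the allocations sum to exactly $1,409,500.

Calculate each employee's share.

Combined profit-interest units = 49.
Unrounded shares: Sato 20/49 × $1,409,500 = 575,306.12; Andrade 12/49 × $1,409,500 = 345,183.67; Nwosu 17/49 × $1,409,500 = 489,010.20.
At nearest $25: Sato $575,300; Andrade $345,175; Nwosu $489,000. Sum = $1,409,475.
Difference $1,409,500 − $1,409,475 = +$25 applied to largest profit-interest units (Sato): Sato becomes $575,325.

Sato: $575,325; Andrade: $345,175; Nwosu: $489,000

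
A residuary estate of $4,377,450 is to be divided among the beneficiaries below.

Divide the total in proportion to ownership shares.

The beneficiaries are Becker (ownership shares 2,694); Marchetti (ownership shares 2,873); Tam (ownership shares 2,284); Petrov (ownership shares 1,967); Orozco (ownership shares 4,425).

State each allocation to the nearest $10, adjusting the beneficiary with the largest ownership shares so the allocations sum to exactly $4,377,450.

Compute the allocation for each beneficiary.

Ownership shares total: 14,243.
Pro-rata amounts: Becker 2,694/14,243 × $4,377,450 = 827,975.17; Marchetti 2,873/14,243 × $4,377,450 = 882,989.11; Tam 2,284/14,243 × $4,377,450 = 701,965.58; Petrov 1,967/14,243 × $4,377,450 = 604,538.66; Orozco 4,425/14,243 × $4,377,450 = 1,359,981.48.
Rounded to nearest $10: Becker $827,980; Marchetti $882,990; Tam $701,970; Petrov $604,540; Orozco $1,359,980. Sum = $4,377,460.
Difference $4,377,450 − $4,377,460 = −$10 applied to largest ownership shares (Orozco): Orozco becomes $1,359,970.

Becker: $827,980; Marchetti: $882,990; Tam: $701,970; Petrov: $604,540; Orozco: $1,359,970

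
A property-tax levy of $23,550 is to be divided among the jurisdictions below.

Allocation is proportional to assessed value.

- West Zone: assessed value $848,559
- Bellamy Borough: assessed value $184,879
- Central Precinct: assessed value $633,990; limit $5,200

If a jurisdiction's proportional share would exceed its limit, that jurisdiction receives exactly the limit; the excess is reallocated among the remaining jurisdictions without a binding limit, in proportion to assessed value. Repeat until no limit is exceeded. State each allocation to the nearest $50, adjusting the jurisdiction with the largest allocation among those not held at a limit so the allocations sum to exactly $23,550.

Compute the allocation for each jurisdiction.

West Zone: $15,050 · Bellamy Borough: $3,300 · Central Precinct: $5,200

Total assessed value = 1,667,428.
Proportional shares (ignoring caps): West Zone 11,984.66; Bellamy Borough 2,611.15; Central Precinct 8,954.19.
Cap binds for Central Precinct ($5,200); balance $18,350 reallocated over remaining assessed value 1,033,438.
Redistributed shares: West Zone 15,067.24 → $15,050; Bellamy Borough 3,282.76 → $3,300.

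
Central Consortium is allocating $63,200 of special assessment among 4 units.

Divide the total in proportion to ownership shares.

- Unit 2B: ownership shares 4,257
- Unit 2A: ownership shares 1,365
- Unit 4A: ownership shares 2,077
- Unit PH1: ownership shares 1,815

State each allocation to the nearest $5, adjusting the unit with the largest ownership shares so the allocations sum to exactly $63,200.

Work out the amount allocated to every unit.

Ownership shares total: 9,514.
Pro-rata amounts: Unit 2B 4,257/9,514 × $63,200 = 28,278.58; Unit 2A 1,365/9,514 × $63,200 = 9,067.48; Unit 4A 2,077/9,514 × $63,200 = 13,797.18; Unit PH1 1,815/9,514 × $63,200 = 12,056.76.
At nearest $5: Unit 2B $28,280; Unit 2A $9,065; Unit 4A $13,795; Unit PH1 $12,055. Sum = $63,195.
Difference $63,200 − $63,195 = +$5 applied to largest ownership shares (Unit 2B): Unit 2B becomes $28,285.

Unit 2B: $28,285; Unit 2A: $9,065; Unit 4A: $13,795; Unit PH1: $12,055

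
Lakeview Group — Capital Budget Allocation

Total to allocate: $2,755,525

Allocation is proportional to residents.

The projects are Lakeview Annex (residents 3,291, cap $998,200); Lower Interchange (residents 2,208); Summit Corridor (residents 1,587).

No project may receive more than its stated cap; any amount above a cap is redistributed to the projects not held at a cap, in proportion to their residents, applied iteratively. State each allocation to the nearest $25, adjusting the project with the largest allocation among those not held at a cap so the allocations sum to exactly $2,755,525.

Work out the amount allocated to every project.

Lakeview Annex: $998,200 · Lower Interchange: $1,022,450 · Summit Corridor: $734,875

Sum of residents: 7,086.
Unconstrained shares: Lakeview Annex 1,279,767.54; Lower Interchange 858,622.52; Summit Corridor 617,134.94.
Cap binds for Lakeview Annex ($998,200); residual $1,757,325 reallocated over remaining residents 3,795.
Redistributed shares: Lower Interchange 1,022,443.64 → $1,022,450; Summit Corridor 734,881.36 → $734,875.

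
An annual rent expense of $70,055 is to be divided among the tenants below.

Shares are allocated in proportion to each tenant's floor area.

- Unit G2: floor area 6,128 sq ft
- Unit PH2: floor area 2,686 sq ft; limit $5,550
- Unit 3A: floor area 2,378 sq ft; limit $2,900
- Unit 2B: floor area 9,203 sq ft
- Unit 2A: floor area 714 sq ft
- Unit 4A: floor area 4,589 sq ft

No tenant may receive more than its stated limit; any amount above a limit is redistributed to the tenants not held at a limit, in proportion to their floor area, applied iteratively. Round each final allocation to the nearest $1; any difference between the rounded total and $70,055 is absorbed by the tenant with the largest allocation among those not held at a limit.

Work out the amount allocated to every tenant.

Total floor area = 25,698.
Pro-rata shares before constraints: Unit G2 16,705.47; Unit PH2 7,322.27; Unit 3A 6,482.64; Unit 2B 25,088.18; Unit 2A 1,946.43; Unit 4A 12,510.02.
Held at cap: Unit PH2 ($5,550), Unit 3A ($2,900); residual $61,605 reallocated over remaining floor area 20,634.
Redistributed shares: Unit G2 18,295.80 → $18,296; Unit 2B 27,476.53 → $27,477; Unit 2A 2,131.72 → $2,132; Unit 4A 13,700.95 → $13,701.
Rounding difference −$1 applied to Unit 2B → $27,476.

Unit G2: $18,296; Unit PH2: $5,550; Unit 3A: $2,900; Unit 2B: $27,476; Unit 2A: $2,132; Unit 4A: $13,701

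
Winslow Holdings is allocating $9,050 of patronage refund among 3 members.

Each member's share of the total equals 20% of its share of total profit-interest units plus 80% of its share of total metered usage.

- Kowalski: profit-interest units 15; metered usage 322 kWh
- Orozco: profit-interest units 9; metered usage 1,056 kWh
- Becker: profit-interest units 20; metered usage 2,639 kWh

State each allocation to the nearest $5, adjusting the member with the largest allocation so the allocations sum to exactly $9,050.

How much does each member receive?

Profit-interest units total 44; metered usage total 4,017.
Combined weights (20% profit-interest units + 80% metered usage): Kowalski 0.1323; Orozco 0.2512; Becker 0.6165.
Unrounded shares: Kowalski 1,197.40; Orozco 2,273.50; Becker 5,579.10.
Rounded to nearest $5: Kowalski $1,195; Orozco $2,275; Becker $5,580. Sum = $9,050.
No rounding difference to absorb.

Kowalski: $1,195 · Orozco: $2,275 · Becker: $5,580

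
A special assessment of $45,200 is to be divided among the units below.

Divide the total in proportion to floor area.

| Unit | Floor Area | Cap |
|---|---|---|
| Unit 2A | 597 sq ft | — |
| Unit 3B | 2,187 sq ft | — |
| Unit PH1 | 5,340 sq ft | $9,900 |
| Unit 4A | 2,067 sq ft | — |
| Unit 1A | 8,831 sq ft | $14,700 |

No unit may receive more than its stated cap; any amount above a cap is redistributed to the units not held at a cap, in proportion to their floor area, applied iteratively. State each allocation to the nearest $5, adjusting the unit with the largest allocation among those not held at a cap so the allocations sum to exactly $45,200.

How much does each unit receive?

Total floor area = 19,022.
Unconstrained shares: Unit 2A 1,418.59; Unit 3B 5,196.74; Unit PH1 12,688.89; Unit 4A 4,911.60; Unit 1A 20,984.19.
Held at cap: Unit PH1 ($9,900), Unit 1A ($14,700); remaining pool $20,600 reallocated over remaining floor area 4,851.
Remaining shares: Unit 2A 2,535.19 → $2,535; Unit 3B 9,287.20 → $9,285; Unit 4A 8,777.61 → $8,780.

Unit 2A: $2,535; Unit 3B: $9,285; Unit PH1: $9,900; Unit 4A: $8,780; Unit 1A: $14,700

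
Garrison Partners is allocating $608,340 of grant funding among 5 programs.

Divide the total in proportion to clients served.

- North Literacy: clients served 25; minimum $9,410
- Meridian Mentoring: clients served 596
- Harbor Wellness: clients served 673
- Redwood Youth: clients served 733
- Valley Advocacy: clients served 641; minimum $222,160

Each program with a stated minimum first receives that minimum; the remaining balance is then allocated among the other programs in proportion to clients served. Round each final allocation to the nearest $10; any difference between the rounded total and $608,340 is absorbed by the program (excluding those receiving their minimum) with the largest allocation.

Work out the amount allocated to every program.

Guaranteed amounts: North Literacy $9,410; Valley Advocacy $222,160. Balance $376,770.
Balance split over remaining clients served 2,002: Meridian Mentoring 112,165.29 → $112,170; Harbor Wellness 126,656.45 → $126,660; Redwood Youth 137,948.26 → $137,950.
Rounding difference −$10 applied to Redwood Youth → $137,940.

North Literacy: $9,410 | Meridian Mentoring: $112,170 | Harbor Wellness: $126,660 | Redwood Youth: $137,940 | Valley Advocacy: $222,160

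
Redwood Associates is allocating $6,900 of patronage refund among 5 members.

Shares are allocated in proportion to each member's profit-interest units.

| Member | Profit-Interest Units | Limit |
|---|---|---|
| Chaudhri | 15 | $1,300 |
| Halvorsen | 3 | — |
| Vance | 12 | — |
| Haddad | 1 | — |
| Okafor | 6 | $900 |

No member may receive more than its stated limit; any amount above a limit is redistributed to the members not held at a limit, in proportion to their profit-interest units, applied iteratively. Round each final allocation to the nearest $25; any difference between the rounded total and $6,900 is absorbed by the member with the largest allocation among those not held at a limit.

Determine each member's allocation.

Chaudhri: $1,300 | Halvorsen: $875 | Vance: $3,525 | Haddad: $300 | Okafor: $900

Sum of profit-interest units: 37.
Pro-rata shares before constraints: Chaudhri 2,797.30; Halvorsen 559.46; Vance 2,237.84; Haddad 186.49; Okafor 1,118.92.
Cap binds for Chaudhri ($1,300), Okafor ($900); balance $4,700 reallocated over remaining profit-interest units 16.
Remaining shares: Halvorsen 881.25 → $875; Vance 3,525.00 → $3,525; Haddad 293.75 → $300.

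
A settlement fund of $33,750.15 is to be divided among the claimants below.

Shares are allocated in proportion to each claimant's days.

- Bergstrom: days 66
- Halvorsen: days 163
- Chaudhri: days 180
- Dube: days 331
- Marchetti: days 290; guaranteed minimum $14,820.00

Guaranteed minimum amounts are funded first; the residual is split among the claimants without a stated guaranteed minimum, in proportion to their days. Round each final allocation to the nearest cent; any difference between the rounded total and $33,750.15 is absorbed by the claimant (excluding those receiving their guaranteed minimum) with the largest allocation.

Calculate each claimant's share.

Bergstrom: $1,688.36; Halvorsen: $4,169.75; Chaudhri: $4,604.63; Dube: $8,467.41; Marchetti: $14,820.00

Minimums first: Marchetti $14,820.00. Remaining pool $18,930.15.
Remaining pool split over remaining days 740: Bergstrom 1,688.3647 → $1,688.36; Halvorsen 4,169.7493 → $4,169.75; Chaudhri 4,604.6311 → $4,604.63; Dube 8,467.4049 → $8,467.40.
Rounding difference +$0.01 applied to Dube → $8,467.41.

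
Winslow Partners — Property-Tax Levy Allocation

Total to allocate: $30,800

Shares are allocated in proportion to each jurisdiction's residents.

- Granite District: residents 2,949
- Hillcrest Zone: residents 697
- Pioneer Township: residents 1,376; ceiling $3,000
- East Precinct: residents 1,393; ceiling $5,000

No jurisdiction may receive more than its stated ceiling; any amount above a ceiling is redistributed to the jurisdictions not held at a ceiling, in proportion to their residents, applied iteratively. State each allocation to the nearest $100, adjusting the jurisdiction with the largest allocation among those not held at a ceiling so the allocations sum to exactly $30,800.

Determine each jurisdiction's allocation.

Granite District: $18,400 · Hillcrest Zone: $4,400 · Pioneer Township: $3,000 · East Precinct: $5,000

Sum of residents: 6,415.
Pro-rata shares before constraints: Granite District 14,158.88; Hillcrest Zone 3,346.47; Pioneer Township 6,606.52; East Precinct 6,688.14.
Capped: Pioneer Township ($3,000), East Precinct ($5,000); residual $22,800 reallocated over remaining residents 3,646.
Redistributed shares: Granite District 18,441.36 → $18,400; Hillcrest Zone 4,358.64 → $4,400.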